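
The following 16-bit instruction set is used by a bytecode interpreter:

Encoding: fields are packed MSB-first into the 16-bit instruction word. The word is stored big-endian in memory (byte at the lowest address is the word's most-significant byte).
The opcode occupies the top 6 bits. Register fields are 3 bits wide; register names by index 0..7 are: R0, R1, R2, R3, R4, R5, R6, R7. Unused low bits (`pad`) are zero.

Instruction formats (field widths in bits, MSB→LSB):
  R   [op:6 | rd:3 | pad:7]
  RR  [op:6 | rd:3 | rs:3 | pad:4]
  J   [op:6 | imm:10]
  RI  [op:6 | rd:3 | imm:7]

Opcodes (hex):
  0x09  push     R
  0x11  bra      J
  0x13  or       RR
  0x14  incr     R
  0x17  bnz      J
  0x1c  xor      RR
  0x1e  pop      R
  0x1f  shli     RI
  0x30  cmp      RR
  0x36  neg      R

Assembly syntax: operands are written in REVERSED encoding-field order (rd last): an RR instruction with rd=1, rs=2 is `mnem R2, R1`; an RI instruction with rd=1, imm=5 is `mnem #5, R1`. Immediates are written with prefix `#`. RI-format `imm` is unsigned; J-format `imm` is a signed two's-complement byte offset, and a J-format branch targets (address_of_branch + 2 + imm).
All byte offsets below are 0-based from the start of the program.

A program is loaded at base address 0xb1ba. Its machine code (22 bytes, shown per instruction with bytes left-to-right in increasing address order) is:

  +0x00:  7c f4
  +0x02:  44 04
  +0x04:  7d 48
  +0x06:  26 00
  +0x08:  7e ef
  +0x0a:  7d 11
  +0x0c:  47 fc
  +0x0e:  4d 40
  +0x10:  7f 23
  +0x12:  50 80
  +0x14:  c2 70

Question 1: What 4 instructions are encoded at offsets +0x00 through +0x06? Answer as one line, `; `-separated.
shli #116, R1; bra #4; shli #72, R2; push R4

[00] 7c f4 → 0x7cf4
  op=0x7cf4>>10=0x1f ⇒ shli (RI)
  [9:7] rd=1 = R1
  [6:0] imm=116 = #116
[02] 44 04 → 0x4404
  op=0x4404>>10=0x11 ⇒ bra (J)
  [9:0] imm=4 = #4
[04] 7d 48 → 0x7d48
  op=0x7d48>>10=0x1f ⇒ shli (RI)
  [9:7] rd=2 = R2
  [6:0] imm=72 = #72
[06] 26 00 → 0x2600
  op=0x2600>>10=0x9 ⇒ push (R)
  [9:7] rd=4 = R4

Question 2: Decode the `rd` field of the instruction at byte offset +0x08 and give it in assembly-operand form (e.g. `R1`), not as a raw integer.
R5

off 0x08: read 7e ef as big → 0x7eef
  top 6b → 0x1f → shli [RI]
  rd: (w>>7)&0x7=0x5 → R5
  imm: (w>>0)&0x7f=0x6f → #111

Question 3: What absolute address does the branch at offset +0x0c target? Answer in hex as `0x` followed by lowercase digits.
@+0c  big-endian(47 fc) = 0x47fc
  op=0x47fc>>10=0x11 ⇒ bra (J)
  imm: (w>>0)&0x3ff=0x3fc (s10→-4) → #-4
  target = base 0xb1ba + off 0x0c + 2 + imm -4 = 0xb1c4

0xb1c4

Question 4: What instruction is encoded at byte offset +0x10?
shli #35, R6

@+10  big-endian(7f 23) = 0x7f23
  opcode bits[15:10]=0x1f: shli/RI
  [9:7] rd=6 = R6
  [6:0] imm=35 = #35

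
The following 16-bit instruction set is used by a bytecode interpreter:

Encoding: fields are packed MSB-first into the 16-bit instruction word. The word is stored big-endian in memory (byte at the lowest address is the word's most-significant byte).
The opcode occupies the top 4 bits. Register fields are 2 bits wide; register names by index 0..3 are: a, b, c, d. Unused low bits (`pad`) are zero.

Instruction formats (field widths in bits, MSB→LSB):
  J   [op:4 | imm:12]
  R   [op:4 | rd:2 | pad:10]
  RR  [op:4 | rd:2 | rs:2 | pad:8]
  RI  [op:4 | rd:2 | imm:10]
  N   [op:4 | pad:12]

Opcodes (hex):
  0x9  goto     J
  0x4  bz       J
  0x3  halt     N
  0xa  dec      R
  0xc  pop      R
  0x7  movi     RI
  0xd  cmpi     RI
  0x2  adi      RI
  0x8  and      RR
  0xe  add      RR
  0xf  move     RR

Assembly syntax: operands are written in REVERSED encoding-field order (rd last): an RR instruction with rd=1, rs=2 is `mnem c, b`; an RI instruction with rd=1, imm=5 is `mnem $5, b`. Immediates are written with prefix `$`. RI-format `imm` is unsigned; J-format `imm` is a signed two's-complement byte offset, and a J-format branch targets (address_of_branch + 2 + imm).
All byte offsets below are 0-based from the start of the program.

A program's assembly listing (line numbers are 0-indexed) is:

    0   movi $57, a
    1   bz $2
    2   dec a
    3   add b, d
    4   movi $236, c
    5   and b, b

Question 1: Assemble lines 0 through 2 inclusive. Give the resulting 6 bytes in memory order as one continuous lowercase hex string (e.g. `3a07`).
70394002a000

0. movi fields op=0x7:4|rd=0:2|imm=57:10 → word 7039h → 70 39
1. bz fields op=0x4:4|imm=2:12 → word 4002h → 40 02
2. dec fields op=0xa:4|rd=0:2|pad=0:10 → word a000h → a0 00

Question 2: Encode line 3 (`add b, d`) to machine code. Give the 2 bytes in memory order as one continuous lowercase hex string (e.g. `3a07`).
L3: add op=0xe:4|rd=3:2|rs=1:2|pad=0:8 ⇒ 0xed00 ⇒ big ed 00

ed00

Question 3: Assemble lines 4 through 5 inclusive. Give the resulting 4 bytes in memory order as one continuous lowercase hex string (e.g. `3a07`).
line 4 (movi): pack op=0x7:4|rd=2:2|imm=236:10 = 0x78ec; big→ 78 ec
line 5 (and): pack op=0x8:4|rd=1:2|rs=1:2|pad=0:8 = 0x8500; big→ 85 00

78ec8500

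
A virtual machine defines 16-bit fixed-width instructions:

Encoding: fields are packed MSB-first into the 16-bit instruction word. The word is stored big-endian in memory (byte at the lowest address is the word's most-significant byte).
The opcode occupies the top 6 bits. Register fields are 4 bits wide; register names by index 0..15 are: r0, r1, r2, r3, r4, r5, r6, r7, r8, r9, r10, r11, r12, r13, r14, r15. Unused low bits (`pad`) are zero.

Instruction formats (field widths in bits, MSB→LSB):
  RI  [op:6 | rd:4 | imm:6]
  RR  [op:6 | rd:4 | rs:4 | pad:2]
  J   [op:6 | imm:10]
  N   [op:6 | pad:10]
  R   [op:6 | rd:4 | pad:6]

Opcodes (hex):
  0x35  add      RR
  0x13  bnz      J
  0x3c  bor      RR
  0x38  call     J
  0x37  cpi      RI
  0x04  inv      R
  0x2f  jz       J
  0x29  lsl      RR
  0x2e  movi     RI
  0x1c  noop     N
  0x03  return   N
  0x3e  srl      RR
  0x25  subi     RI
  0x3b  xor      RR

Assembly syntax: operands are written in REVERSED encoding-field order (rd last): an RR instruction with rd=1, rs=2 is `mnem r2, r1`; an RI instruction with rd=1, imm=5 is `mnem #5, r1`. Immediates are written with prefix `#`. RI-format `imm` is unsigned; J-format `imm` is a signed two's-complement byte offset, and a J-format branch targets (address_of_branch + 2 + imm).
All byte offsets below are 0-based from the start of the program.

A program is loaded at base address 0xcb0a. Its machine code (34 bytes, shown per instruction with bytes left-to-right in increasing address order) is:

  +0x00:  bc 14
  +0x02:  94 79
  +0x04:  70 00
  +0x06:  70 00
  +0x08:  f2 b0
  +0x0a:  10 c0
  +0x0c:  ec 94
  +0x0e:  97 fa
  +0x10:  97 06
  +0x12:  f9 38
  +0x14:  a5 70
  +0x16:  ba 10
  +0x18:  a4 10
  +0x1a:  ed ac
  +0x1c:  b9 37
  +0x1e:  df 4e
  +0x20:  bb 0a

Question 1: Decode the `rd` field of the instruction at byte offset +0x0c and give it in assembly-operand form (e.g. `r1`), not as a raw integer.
[0c] ec 94 → 0xec94
  opcode bits[15:10]=0x3b: xor/RR
  rd@[9:6]=0x2 ⇒ r2
  rs@[5:2]=0x5 ⇒ r5

r2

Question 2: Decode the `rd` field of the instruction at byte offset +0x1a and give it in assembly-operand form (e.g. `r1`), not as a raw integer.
[1a] ed ac → 0xedac
  opcode bits[15:10]=0x3b: xor/RR
  rd@[9:6]=0x6 ⇒ r6
  rs@[5:2]=0xb ⇒ r11

r6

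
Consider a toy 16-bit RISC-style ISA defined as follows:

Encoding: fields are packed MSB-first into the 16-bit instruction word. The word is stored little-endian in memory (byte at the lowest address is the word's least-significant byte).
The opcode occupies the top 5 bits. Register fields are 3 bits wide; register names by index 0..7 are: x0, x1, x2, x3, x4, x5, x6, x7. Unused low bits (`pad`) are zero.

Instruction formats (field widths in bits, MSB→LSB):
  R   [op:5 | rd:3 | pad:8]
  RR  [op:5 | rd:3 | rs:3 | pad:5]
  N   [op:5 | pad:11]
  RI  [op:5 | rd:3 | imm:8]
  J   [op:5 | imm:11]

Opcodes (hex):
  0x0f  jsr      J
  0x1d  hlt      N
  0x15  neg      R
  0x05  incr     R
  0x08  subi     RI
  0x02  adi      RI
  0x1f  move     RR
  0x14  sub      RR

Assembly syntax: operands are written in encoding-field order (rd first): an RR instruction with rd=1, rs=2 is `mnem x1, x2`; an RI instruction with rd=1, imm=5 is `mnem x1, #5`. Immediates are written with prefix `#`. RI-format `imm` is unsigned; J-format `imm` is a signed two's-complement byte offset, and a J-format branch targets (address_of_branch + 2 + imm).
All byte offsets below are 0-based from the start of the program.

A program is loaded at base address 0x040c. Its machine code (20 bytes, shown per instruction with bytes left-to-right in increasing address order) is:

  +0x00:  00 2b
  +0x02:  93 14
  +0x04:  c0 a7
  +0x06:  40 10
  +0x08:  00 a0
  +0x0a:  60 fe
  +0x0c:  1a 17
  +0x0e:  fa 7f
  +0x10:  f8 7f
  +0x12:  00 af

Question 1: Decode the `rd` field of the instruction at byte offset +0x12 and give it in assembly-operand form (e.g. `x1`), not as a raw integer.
+0x12: 00 af ⇒ word 0xaf00 (little)
  op=0xaf00>>11=0x15 ⇒ neg (R)
  rd: (w>>8)&0x7=0x7 → x7

x7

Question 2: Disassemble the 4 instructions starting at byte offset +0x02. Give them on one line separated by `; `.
adi x4, #147; sub x7, x6; adi x0, #64; sub x0, x0

@+02  little-endian(93 14) = 0x1493
  op=0x1493>>11=0x2 ⇒ adi (RI)
  rd: (w>>8)&0x7=0x4 → x4
  imm: (w>>0)&0xff=0x93 → #147
@+04  little-endian(c0 a7) = 0xa7c0
  op=0xa7c0>>11=0x14 ⇒ sub (RR)
  rd: (w>>8)&0x7=0x7 → x7
  rs: (w>>5)&0x7=0x6 → x6
@+06  little-endian(40 10) = 0x1040
  op=0x1040>>11=0x2 ⇒ adi (RI)
  rd: (w>>8)&0x7=0x0 → x0
  imm: (w>>0)&0xff=0x40 → #64
@+08  little-endian(00 a0) = 0xa000
  op=0xa000>>11=0x14 ⇒ sub (RR)
  rd: (w>>8)&0x7=0x0 → x0
  rs: (w>>5)&0x7=0x0 → x0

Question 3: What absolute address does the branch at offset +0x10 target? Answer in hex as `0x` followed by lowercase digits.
0x0416

off 0x10: read f8 7f as little → 0x7ff8
  opcode bits[15:11]=0xf: jsr/J
  imm@[10:0]=0x7f8 (s11→-8) ⇒ #-8
  target = base 0x040c + off 0x10 + 2 + imm -8 = 0x0416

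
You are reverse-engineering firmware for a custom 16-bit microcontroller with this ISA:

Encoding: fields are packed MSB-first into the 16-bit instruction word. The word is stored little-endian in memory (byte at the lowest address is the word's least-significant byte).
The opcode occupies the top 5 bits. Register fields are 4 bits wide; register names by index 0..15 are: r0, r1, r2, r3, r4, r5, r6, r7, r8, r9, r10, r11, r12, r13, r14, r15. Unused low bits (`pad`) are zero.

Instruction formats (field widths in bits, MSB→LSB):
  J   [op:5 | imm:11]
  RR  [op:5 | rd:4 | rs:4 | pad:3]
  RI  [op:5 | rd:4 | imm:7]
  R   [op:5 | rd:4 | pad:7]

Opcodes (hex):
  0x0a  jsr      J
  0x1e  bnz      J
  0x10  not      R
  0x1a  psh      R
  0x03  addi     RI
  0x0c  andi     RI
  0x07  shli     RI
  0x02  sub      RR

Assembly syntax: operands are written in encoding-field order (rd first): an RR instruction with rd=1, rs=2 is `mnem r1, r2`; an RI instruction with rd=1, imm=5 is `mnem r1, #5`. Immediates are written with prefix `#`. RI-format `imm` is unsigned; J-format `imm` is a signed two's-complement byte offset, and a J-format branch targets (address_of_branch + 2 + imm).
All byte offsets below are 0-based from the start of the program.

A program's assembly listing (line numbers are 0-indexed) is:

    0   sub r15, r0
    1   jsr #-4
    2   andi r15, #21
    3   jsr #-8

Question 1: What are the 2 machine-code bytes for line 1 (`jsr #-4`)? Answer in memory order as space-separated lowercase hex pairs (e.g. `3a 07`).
L1: jsr op=0xa:5|imm=-4:11 ⇒ 0x57fc ⇒ little fc 57

fc 57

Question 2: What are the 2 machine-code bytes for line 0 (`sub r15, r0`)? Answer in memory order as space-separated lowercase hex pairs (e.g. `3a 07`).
line 0 (sub): pack op=0x2:5|rd=15:4|rs=0:4|pad=0:3 = 0x1780; little→ 80 17

80 17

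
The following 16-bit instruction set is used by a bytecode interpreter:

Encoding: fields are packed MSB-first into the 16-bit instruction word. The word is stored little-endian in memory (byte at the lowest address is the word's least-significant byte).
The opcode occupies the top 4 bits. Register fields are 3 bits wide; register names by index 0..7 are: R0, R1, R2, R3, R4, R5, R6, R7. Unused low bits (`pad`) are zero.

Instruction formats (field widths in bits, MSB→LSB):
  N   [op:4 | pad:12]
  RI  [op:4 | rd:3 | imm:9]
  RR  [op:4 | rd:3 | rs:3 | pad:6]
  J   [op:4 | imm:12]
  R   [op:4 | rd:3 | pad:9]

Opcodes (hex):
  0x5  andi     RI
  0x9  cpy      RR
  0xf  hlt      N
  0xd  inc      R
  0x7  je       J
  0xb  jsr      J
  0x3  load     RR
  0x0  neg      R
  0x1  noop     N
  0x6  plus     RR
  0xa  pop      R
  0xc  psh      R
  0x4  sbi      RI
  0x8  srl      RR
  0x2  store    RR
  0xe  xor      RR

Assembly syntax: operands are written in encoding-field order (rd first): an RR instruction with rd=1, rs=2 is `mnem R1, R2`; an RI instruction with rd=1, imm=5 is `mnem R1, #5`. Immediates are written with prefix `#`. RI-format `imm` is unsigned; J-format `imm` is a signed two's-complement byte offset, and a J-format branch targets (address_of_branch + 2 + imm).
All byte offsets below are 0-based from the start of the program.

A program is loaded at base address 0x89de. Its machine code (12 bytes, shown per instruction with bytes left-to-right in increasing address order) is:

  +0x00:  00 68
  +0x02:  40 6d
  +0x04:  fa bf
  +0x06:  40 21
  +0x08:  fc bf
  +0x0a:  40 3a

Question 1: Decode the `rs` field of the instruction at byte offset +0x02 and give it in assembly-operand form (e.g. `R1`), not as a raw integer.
off 0x02: read 40 6d as little → 0x6d40
  op=0x6d40>>12=0x6 ⇒ plus (RR)
  [11:9] rd=6 = R6
  [8:6] rs=5 = R5

R5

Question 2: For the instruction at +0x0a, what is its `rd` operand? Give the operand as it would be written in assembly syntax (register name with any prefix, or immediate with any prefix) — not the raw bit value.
R5

[0a] 40 3a → 0x3a40
  top 4b → 0x3 → load [RR]
  rd: (w>>9)&0x7=0x5 → R5
  rs: (w>>6)&0x7=0x1 → R1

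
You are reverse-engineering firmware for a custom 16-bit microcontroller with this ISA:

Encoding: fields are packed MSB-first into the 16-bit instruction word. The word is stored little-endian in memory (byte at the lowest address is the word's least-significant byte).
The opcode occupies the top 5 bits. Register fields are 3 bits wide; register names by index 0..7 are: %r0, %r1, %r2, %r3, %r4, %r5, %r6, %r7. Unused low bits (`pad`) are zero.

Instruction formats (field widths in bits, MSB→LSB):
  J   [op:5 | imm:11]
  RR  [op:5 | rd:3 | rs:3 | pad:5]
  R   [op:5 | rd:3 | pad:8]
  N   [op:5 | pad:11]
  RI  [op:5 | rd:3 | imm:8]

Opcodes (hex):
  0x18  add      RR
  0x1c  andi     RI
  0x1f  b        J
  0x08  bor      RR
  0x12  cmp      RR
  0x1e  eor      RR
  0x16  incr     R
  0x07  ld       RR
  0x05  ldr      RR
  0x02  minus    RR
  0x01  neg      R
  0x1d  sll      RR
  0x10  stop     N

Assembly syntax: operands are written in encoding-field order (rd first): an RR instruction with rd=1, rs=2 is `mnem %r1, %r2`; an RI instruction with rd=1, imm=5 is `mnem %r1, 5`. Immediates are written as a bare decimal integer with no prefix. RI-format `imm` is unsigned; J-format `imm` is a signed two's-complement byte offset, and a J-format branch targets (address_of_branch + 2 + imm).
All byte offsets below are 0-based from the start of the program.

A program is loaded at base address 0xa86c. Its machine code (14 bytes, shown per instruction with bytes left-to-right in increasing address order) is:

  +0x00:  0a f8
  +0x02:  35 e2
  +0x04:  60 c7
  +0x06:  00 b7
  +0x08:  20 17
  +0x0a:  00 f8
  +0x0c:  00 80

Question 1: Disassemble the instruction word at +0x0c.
[0c] 00 80 → 0x8000
  op=0x8000>>11=0x10 ⇒ stop (N)

stop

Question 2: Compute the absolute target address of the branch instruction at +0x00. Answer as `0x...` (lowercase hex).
0xa878

@+00  little-endian(0a f8) = 0xf80a
  opcode bits[15:11]=0x1f: b/J
  imm: (w>>0)&0x7ff=0xa → 10
  target = base 0xa86c + off 0x00 + 2 + imm 10 = 0xa878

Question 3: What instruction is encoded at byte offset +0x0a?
off 0x0a: read 00 f8 as little → 0xf800
  top 5b → 0x1f → b [J]
  imm: (w>>0)&0x7ff=0x0 → 0

b 0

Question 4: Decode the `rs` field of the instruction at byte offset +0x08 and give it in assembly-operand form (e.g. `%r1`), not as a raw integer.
+0x08: 20 17 ⇒ word 0x1720 (little)
  top 5b → 0x2 → minus [RR]
  [10:8] rd=7 = %r7
  [7:5] rs=1 = %r1

%r1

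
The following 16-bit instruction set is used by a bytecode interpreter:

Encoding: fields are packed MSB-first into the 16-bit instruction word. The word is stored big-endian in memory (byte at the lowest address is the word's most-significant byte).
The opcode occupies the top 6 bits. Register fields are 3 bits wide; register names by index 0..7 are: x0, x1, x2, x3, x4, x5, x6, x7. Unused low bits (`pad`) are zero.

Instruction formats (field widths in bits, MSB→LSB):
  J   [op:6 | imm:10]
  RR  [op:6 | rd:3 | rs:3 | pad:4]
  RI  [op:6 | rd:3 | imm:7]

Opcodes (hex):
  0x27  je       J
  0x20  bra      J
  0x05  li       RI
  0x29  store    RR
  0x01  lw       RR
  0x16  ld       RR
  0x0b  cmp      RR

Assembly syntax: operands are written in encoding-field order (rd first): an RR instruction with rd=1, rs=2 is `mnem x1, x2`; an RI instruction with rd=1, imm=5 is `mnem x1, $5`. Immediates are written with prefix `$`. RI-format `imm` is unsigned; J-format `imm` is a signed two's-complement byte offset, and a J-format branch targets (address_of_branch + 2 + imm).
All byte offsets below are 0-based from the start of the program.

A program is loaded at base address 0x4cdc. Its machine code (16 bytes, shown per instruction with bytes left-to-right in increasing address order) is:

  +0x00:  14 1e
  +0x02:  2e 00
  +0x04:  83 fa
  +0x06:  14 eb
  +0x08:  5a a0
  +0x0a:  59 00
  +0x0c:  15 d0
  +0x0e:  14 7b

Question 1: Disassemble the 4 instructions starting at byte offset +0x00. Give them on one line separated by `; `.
li x0, $30; cmp x4, x0; bra $-6; li x1, $107

@+00  big-endian(14 1e) = 0x141e
  opcode bits[15:10]=0x5: li/RI
  rd@[9:7]=0x0 ⇒ x0
  imm@[6:0]=0x1e ⇒ $30
@+02  big-endian(2e 00) = 0x2e00
  opcode bits[15:10]=0xb: cmp/RR
  rd@[9:7]=0x4 ⇒ x4
  rs@[6:4]=0x0 ⇒ x0
@+04  big-endian(83 fa) = 0x83fa
  opcode bits[15:10]=0x20: bra/J
  imm@[9:0]=0x3fa (s10→-6) ⇒ $-6
@+06  big-endian(14 eb) = 0x14eb
  opcode bits[15:10]=0x5: li/RI
  rd@[9:7]=0x1 ⇒ x1
  imm@[6:0]=0x6b ⇒ $107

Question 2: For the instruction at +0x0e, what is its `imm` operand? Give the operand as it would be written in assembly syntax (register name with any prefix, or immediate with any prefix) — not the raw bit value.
$123

[0e] 14 7b → 0x147b
  op=0x147b>>10=0x5 ⇒ li (RI)
  [9:7] rd=0 = x0
  [6:0] imm=123 = $123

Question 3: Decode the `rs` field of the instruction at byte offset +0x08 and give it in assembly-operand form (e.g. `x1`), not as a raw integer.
+0x08: 5a a0 ⇒ word 0x5aa0 (big)
  top 6b → 0x16 → ld [RR]
  rd: (w>>7)&0x7=0x5 → x5
  rs: (w>>4)&0x7=0x2 → x2

x2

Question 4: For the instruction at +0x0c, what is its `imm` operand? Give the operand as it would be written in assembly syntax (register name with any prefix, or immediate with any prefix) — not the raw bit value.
off 0x0c: read 15 d0 as big → 0x15d0
  op=0x15d0>>10=0x5 ⇒ li (RI)
  rd@[9:7]=0x3 ⇒ x3
  imm@[6:0]=0x50 ⇒ $80

$80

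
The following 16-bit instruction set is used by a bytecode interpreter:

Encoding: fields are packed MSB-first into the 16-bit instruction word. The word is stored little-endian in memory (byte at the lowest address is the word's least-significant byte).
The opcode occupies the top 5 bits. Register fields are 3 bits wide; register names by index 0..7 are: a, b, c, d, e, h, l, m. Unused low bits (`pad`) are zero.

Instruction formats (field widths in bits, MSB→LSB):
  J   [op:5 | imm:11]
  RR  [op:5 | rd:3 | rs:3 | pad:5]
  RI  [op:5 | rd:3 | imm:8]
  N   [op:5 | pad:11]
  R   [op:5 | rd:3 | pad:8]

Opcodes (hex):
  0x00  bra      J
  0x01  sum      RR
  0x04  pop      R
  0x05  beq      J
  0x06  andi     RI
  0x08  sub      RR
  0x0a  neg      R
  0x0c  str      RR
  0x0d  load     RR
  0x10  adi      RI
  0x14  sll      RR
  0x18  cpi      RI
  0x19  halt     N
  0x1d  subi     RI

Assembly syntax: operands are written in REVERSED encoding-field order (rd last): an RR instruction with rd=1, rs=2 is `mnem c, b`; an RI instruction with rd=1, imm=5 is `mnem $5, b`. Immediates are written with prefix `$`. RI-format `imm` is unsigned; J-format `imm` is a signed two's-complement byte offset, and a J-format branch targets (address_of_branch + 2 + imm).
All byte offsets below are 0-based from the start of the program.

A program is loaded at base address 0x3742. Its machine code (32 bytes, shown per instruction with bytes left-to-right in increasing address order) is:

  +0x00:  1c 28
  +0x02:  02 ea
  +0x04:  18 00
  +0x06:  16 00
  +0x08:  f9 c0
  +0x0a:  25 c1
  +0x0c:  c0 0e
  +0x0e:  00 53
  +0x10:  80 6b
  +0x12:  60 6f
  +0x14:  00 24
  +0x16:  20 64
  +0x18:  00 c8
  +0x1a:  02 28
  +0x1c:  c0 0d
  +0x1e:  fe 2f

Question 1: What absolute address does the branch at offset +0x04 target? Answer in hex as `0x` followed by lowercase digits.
[04] 18 00 → 0x0018
  top 5b → 0x0 → bra [J]
  [10:0] imm=24 = $24
  target = base 0x3742 + off 0x04 + 2 + imm 24 = 0x3760

0x3760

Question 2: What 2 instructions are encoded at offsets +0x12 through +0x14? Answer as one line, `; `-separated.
load d, m; pop e

off 0x12: read 60 6f as little → 0x6f60
  op=0x6f60>>11=0xd ⇒ load (RR)
  rd@[10:8]=0x7 ⇒ m
  rs@[7:5]=0x3 ⇒ d
off 0x14: read 00 24 as little → 0x2400
  op=0x2400>>11=0x4 ⇒ pop (R)
  rd@[10:8]=0x4 ⇒ e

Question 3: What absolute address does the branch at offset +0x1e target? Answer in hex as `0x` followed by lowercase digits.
[1e] fe 2f → 0x2ffe
  opcode bits[15:11]=0x5: beq/J
  [10:0] imm=2046 (s11→-2) = $-2
  target = base 0x3742 + off 0x1e + 2 + imm -2 = 0x3760

0x3760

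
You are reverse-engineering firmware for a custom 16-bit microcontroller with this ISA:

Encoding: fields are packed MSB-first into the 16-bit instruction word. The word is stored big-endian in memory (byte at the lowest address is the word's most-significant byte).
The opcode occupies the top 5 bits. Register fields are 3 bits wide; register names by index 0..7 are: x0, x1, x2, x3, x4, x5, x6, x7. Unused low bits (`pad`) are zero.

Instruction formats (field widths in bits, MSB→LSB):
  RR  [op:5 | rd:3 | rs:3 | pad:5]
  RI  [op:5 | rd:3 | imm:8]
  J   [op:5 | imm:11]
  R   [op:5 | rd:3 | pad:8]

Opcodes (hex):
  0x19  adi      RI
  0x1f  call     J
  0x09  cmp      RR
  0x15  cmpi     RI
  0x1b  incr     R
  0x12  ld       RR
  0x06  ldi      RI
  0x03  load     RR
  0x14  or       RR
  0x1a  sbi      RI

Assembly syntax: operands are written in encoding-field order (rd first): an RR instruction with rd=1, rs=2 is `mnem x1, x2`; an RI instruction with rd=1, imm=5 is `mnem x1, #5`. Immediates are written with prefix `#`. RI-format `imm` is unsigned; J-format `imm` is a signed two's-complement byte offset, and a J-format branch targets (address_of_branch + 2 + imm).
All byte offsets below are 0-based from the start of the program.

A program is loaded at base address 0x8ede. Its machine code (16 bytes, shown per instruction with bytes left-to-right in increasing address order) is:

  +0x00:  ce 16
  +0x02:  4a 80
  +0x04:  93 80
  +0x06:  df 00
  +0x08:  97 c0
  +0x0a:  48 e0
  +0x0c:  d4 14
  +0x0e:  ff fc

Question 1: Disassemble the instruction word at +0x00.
adi x6, #22

@+00  big-endian(ce 16) = 0xce16
  opcode bits[15:11]=0x19: adi/RI
  rd@[10:8]=0x6 ⇒ x6
  imm@[7:0]=0x16 ⇒ #22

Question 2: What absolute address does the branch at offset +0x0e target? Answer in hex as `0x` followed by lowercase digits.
0x8eea

@+0e  big-endian(ff fc) = 0xfffc
  opcode bits[15:11]=0x1f: call/J
  imm: (w>>0)&0x7ff=0x7fc (s11→-4) → #-4
  target = base 0x8ede + off 0x0e + 2 + imm -4 = 0x8eea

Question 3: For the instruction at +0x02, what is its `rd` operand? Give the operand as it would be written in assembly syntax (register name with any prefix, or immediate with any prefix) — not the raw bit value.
x2

@+02  big-endian(4a 80) = 0x4a80
  opcode bits[15:11]=0x9: cmp/RR
  rd@[10:8]=0x2 ⇒ x2
  rs@[7:5]=0x4 ⇒ x4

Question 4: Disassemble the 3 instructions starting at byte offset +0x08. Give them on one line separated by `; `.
ld x7, x6; cmp x0, x7; sbi x4, #20

@+08  big-endian(97 c0) = 0x97c0
  op=0x97c0>>11=0x12 ⇒ ld (RR)
  rd: (w>>8)&0x7=0x7 → x7
  rs: (w>>5)&0x7=0x6 → x6
@+0a  big-endian(48 e0) = 0x48e0
  op=0x48e0>>11=0x9 ⇒ cmp (RR)
  rd: (w>>8)&0x7=0x0 → x0
  rs: (w>>5)&0x7=0x7 → x7
@+0c  big-endian(d4 14) = 0xd414
  op=0xd414>>11=0x1a ⇒ sbi (RI)
  rd: (w>>8)&0x7=0x4 → x4
  imm: (w>>0)&0xff=0x14 → #20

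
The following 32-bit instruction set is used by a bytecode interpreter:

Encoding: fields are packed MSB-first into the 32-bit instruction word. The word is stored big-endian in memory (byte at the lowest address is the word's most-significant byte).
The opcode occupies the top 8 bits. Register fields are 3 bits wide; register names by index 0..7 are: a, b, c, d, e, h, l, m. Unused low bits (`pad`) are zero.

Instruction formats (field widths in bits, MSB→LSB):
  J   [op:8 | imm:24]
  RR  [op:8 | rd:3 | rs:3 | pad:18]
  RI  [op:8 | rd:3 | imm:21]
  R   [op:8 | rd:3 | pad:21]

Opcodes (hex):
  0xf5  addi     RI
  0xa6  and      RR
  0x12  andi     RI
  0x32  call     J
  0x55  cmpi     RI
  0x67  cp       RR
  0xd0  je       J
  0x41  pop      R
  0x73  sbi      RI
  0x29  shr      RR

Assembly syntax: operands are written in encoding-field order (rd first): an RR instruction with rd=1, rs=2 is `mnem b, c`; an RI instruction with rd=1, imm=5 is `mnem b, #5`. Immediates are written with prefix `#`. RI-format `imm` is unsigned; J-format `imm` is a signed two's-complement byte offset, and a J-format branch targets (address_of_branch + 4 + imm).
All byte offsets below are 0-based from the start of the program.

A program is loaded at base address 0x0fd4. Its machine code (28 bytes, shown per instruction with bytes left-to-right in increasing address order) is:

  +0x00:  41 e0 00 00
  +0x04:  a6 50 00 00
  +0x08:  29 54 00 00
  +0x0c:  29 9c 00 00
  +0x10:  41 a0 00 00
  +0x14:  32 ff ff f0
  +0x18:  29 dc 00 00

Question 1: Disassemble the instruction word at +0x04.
and c, e

[04] a6 50 00 00 → 0xa6500000
  opcode bits[31:24]=0xa6: and/RR
  rd@[23:21]=0x2 ⇒ c
  rs@[20:18]=0x4 ⇒ e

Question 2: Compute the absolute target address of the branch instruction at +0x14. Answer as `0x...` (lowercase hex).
+0x14: 32 ff ff f0 ⇒ word 0x32fffff0 (big)
  top 8b → 0x32 → call [J]
  [23:0] imm=16777200 (s24→-16) = #-16
  target = base 0x0fd4 + off 0x14 + 4 + imm -16 = 0x0fdc

0x0fdc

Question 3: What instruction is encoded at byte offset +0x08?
shr c, h

@+08  big-endian(29 54 00 00) = 0x29540000
  opcode bits[31:24]=0x29: shr/RR
  rd@[23:21]=0x2 ⇒ c
  rs@[20:18]=0x5 ⇒ h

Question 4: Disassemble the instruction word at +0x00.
pop m

off 0x00: read 41 e0 00 00 as big → 0x41e00000
  op=0x41e00000>>24=0x41 ⇒ pop (R)
  rd@[23:21]=0x7 ⇒ m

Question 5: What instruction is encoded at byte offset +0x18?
shr l, m

[18] 29 dc 00 00 → 0x29dc0000
  op=0x29dc0000>>24=0x29 ⇒ shr (RR)
  rd@[23:21]=0x6 ⇒ l
  rs@[20:18]=0x7 ⇒ m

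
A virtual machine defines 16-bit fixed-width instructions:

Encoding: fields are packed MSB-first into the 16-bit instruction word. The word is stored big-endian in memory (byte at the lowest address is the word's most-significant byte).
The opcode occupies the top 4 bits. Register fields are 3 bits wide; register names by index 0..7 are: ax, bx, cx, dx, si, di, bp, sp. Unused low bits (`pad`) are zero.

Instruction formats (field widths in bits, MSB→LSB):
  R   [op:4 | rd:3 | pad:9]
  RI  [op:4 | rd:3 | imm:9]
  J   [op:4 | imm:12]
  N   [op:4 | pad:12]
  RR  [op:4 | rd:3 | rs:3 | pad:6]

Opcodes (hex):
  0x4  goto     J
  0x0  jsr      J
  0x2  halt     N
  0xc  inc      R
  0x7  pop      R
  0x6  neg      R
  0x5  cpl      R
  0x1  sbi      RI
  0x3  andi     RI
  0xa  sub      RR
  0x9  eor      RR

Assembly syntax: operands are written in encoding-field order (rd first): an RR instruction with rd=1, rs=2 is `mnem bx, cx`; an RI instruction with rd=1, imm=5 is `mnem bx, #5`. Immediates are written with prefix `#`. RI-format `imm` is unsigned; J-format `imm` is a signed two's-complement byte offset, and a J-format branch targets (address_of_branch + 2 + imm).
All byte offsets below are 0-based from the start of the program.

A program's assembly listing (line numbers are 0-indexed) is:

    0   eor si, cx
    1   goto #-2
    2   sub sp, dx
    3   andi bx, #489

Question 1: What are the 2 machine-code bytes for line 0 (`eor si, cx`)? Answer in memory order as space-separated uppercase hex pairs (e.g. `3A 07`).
98 80

0. eor fields op=0x9:4|rd=4:3|rs=2:3|pad=0:6 → word 9880h → 98 80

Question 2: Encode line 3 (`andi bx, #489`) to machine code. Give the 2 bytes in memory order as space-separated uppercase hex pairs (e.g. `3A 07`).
33 E9

line 3 (andi): pack op=0x3:4|rd=1:3|imm=489:9 = 0x33e9; big→ 33 e9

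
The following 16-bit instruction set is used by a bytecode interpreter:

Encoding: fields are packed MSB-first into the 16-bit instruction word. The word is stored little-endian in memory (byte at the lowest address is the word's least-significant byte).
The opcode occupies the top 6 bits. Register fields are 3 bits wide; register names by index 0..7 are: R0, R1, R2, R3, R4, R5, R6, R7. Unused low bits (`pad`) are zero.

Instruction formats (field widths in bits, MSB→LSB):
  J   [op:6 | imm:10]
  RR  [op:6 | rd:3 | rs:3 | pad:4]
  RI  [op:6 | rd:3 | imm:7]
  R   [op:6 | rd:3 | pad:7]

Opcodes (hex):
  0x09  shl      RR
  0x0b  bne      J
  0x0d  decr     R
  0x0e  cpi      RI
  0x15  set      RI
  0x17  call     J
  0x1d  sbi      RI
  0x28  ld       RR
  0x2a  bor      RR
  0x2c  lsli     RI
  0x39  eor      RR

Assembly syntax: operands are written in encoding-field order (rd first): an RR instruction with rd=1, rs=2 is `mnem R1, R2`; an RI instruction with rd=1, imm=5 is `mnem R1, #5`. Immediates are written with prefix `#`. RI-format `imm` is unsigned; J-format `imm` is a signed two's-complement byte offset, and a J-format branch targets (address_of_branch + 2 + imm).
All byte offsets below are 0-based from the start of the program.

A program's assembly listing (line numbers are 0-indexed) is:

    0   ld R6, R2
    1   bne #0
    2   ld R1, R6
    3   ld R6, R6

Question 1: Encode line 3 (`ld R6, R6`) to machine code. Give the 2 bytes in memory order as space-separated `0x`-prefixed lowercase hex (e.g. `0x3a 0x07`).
L3: ld op=0x28:6|rd=6:3|rs=6:3|pad=0:4 ⇒ 0xa360 ⇒ little 60 a3

0x60 0xa3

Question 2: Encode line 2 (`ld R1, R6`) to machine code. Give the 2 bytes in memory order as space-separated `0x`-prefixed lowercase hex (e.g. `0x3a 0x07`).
0xe0 0xa0

L2: ld op=0x28:6|rd=1:3|rs=6:3|pad=0:4 ⇒ 0xa0e0 ⇒ little e0 a0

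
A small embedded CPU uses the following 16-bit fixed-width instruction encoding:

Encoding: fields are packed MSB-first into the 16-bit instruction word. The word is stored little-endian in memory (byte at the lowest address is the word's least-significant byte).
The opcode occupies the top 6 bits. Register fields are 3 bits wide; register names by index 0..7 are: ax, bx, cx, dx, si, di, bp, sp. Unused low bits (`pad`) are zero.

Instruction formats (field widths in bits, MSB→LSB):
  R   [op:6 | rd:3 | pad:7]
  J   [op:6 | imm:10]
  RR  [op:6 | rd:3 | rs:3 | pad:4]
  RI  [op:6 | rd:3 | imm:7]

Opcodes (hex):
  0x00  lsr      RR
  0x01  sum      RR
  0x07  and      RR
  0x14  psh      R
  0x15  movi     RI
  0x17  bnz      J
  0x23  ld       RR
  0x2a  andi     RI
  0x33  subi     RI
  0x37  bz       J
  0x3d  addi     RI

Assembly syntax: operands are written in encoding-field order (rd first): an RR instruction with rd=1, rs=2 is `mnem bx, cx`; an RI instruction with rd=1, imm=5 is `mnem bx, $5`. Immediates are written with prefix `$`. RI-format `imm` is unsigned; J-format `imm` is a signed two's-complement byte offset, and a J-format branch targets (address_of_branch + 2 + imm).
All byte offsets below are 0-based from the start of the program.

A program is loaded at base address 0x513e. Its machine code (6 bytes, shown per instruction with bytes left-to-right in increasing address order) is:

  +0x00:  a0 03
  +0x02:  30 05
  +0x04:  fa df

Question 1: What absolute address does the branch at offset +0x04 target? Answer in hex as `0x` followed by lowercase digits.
[04] fa df → 0xdffa
  op=0xdffa>>10=0x37 ⇒ bz (J)
  imm@[9:0]=0x3fa (s10→-6) ⇒ $-6
  target = base 0x513e + off 0x04 + 2 + imm -6 = 0x513e

0x513e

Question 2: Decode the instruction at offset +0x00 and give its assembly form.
[00] a0 03 → 0x03a0
  op=0x03a0>>10=0x0 ⇒ lsr (RR)
  rd@[9:7]=0x7 ⇒ sp
  rs@[6:4]=0x2 ⇒ cx

lsr sp, cx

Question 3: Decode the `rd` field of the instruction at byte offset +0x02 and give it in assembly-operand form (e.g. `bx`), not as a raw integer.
cx

[02] 30 05 → 0x0530
  top 6b → 0x1 → sum [RR]
  rd@[9:7]=0x2 ⇒ cx
  rs@[6:4]=0x3 ⇒ dx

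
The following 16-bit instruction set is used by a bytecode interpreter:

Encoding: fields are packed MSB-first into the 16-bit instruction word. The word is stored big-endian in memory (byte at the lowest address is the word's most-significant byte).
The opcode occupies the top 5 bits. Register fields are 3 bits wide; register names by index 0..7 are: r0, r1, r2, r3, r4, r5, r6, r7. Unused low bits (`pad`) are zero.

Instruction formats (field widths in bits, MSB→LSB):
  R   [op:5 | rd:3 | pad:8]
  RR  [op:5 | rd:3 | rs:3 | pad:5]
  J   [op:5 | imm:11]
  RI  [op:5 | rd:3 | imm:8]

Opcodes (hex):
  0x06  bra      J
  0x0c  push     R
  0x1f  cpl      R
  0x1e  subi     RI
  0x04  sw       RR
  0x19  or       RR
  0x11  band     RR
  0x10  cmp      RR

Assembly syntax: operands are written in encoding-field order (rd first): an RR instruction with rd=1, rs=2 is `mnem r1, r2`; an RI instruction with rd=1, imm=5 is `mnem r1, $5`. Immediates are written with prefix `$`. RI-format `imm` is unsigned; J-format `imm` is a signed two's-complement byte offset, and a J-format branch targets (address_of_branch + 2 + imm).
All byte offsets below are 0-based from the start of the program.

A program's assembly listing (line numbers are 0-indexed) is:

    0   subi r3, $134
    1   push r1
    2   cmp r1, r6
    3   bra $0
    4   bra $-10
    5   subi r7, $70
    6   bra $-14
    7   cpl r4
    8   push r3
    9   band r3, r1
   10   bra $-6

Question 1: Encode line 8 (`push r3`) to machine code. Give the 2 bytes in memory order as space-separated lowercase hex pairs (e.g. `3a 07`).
63 00

L8: push op=0xc:5|rd=3:3|pad=0:8 ⇒ 0x6300 ⇒ big 63 00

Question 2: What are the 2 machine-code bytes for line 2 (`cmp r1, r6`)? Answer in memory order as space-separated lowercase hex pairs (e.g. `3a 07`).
L2: cmp op=0x10:5|rd=1:3|rs=6:3|pad=0:5 ⇒ 0x81c0 ⇒ big 81 c0

81 c0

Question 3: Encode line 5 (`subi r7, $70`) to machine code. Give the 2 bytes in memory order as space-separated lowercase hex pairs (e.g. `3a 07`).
f7 46

line 5 (subi): pack op=0x1e:5|rd=7:3|imm=70:8 = 0xf746; big→ f7 46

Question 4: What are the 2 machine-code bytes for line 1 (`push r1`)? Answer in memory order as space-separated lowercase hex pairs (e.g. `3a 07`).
line 1 (push): pack op=0xc:5|rd=1:3|pad=0:8 = 0x6100; big→ 61 00

61 00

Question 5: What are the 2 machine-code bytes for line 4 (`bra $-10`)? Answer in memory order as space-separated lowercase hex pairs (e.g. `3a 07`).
line 4 (bra): pack op=0x6:5|imm=-10:11 = 0x37f6; big→ 37 f6

37 f6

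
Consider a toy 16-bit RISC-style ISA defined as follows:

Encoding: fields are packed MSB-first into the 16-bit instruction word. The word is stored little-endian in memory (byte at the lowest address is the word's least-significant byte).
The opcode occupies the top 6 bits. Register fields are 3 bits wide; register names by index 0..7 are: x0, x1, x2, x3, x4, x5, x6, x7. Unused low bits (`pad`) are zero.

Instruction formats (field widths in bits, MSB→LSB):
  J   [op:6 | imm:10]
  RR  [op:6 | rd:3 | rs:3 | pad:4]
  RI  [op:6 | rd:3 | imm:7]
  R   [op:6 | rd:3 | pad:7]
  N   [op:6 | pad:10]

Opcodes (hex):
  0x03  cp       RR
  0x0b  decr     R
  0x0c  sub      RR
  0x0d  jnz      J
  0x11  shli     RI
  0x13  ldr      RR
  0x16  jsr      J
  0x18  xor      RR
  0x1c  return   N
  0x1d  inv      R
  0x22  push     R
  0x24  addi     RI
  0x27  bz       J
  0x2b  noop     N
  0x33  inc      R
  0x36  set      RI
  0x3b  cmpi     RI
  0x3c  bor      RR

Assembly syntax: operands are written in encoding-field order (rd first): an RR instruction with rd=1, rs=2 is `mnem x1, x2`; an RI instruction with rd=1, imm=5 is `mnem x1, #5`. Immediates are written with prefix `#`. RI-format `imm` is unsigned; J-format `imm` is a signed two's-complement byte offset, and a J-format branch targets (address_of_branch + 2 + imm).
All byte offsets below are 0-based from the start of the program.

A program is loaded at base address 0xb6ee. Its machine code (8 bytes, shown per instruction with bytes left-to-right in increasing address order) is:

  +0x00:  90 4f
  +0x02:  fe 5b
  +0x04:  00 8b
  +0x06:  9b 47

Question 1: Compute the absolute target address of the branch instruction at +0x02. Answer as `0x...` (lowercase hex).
0xb6f0

off 0x02: read fe 5b as little → 0x5bfe
  opcode bits[15:10]=0x16: jsr/J
  imm@[9:0]=0x3fe (s10→-2) ⇒ #-2
  target = base 0xb6ee + off 0x02 + 2 + imm -2 = 0xb6f0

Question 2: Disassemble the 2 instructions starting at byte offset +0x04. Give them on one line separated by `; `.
push x6; shli x7, #27

@+04  little-endian(00 8b) = 0x8b00
  op=0x8b00>>10=0x22 ⇒ push (R)
  rd: (w>>7)&0x7=0x6 → x6
@+06  little-endian(9b 47) = 0x479b
  op=0x479b>>10=0x11 ⇒ shli (RI)
  rd: (w>>7)&0x7=0x7 → x7
  imm: (w>>0)&0x7f=0x1b → #27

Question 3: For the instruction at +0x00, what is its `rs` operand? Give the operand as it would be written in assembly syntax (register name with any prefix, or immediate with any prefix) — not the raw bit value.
@+00  little-endian(90 4f) = 0x4f90
  op=0x4f90>>10=0x13 ⇒ ldr (RR)
  rd@[9:7]=0x7 ⇒ x7
  rs@[6:4]=0x1 ⇒ x1

x1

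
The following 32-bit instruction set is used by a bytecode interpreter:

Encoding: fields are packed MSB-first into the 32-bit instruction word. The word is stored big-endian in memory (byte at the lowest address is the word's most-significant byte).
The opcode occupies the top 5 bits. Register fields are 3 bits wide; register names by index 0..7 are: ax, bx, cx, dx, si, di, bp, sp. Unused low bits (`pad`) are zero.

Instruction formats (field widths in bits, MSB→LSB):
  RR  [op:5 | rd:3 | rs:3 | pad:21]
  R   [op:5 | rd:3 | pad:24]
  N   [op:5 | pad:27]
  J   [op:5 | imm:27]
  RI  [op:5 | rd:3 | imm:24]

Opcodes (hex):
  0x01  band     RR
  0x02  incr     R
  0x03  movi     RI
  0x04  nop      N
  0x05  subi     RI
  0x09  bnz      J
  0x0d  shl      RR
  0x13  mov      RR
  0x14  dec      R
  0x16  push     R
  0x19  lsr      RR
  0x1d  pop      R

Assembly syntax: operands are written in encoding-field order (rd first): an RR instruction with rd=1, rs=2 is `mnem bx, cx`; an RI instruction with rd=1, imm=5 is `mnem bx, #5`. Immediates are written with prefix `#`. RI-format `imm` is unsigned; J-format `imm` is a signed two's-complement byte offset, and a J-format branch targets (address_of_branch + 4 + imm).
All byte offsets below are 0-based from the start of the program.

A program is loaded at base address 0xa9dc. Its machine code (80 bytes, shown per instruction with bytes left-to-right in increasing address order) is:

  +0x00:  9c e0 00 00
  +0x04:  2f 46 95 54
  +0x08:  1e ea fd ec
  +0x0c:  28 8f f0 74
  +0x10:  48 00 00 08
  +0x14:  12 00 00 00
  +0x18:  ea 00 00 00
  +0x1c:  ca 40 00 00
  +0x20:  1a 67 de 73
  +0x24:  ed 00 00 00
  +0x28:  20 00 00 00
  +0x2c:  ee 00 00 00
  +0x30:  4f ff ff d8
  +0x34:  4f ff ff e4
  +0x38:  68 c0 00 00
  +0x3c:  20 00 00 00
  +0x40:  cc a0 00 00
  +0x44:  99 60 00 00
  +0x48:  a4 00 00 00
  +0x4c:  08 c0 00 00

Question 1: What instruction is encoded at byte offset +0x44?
@+44  big-endian(99 60 00 00) = 0x99600000
  opcode bits[31:27]=0x13: mov/RR
  rd@[26:24]=0x1 ⇒ bx
  rs@[23:21]=0x3 ⇒ dx

mov bx, dx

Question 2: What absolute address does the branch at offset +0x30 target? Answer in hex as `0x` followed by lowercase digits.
0xa9e8

off 0x30: read 4f ff ff d8 as big → 0x4fffffd8
  op=0x4fffffd8>>27=0x9 ⇒ bnz (J)
  imm: (w>>0)&0x7ffffff=0x7ffffd8 (s27→-40) → #-40
  target = base 0xa9dc + off 0x30 + 4 + imm -40 = 0xa9e8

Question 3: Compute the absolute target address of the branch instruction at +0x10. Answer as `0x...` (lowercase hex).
0xa9f8

+0x10: 48 00 00 08 ⇒ word 0x48000008 (big)
  top 5b → 0x9 → bnz [J]
  imm@[26:0]=0x8 ⇒ #8
  target = base 0xa9dc + off 0x10 + 4 + imm 8 = 0xa9f8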